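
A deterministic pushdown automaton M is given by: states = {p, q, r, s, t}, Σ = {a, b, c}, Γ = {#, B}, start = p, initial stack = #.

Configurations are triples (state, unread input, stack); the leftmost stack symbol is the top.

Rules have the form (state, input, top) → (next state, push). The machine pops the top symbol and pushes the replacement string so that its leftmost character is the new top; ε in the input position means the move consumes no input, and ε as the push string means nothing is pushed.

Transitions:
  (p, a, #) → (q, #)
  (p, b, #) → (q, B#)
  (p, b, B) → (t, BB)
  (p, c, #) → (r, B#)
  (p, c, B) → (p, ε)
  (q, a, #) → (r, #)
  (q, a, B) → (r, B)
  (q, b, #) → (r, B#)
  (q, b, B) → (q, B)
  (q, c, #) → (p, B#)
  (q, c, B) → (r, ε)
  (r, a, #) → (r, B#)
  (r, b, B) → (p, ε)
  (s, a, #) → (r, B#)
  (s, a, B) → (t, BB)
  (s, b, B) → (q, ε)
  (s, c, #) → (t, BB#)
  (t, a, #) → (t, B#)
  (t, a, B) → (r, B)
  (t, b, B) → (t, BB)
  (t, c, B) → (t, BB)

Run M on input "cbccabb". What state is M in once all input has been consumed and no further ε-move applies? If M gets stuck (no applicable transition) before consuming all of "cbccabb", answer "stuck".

(p, cbccabb, #)
  read c, top #: go to r, push B# → (r, bccabb, B#)
  read b, top B: go to p, push ε → (p, ccabb, #)
  read c, top #: go to r, push B# → (r, cabb, B#)
No transition for (r, c, top B); M blocks with input cabb remaining.

stuck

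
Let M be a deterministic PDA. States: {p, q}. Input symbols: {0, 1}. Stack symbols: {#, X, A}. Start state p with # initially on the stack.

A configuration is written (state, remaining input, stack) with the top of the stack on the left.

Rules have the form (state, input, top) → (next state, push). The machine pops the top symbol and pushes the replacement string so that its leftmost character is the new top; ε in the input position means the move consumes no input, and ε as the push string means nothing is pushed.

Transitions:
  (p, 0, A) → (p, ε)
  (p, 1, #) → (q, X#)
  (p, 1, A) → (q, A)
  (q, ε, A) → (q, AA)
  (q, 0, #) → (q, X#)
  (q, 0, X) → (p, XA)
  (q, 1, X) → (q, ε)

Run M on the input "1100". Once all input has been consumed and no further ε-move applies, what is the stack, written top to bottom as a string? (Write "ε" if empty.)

(p, 1100, #)
  read 1, top #: go to q, push X# → (q, 100, X#)
  read 1, top X: go to q, push ε → (q, 00, #)
  read 0, top #: go to q, push X# → (q, 0, X#)
  read 0, top X: go to p, push XA → (p, ε, XA#)
All input consumed in state p with stack XA#.

XA#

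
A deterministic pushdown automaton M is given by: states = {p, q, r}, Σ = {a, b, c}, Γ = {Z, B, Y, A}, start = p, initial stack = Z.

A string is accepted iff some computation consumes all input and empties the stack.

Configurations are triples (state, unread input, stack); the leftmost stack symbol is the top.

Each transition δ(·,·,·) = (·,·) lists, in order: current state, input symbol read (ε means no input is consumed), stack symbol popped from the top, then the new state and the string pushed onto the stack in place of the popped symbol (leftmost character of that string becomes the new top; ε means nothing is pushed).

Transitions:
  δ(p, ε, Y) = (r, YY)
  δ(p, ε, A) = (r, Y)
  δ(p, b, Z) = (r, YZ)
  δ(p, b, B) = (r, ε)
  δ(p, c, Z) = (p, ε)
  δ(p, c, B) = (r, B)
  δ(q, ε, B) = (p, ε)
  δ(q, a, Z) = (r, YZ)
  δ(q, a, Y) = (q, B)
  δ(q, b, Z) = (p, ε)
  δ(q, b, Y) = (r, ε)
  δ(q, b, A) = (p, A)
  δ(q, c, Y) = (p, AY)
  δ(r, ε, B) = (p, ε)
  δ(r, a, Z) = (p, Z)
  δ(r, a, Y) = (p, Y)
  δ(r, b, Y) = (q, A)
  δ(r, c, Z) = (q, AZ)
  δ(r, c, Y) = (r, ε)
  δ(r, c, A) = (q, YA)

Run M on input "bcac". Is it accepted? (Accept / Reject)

(p, bcac, Z) ⊢ (r, cac, YZ) ⊢ (r, ac, Z) ⊢ (p, c, Z) ⊢ (p, ε, ε)
All input consumed and the stack is empty.

Accept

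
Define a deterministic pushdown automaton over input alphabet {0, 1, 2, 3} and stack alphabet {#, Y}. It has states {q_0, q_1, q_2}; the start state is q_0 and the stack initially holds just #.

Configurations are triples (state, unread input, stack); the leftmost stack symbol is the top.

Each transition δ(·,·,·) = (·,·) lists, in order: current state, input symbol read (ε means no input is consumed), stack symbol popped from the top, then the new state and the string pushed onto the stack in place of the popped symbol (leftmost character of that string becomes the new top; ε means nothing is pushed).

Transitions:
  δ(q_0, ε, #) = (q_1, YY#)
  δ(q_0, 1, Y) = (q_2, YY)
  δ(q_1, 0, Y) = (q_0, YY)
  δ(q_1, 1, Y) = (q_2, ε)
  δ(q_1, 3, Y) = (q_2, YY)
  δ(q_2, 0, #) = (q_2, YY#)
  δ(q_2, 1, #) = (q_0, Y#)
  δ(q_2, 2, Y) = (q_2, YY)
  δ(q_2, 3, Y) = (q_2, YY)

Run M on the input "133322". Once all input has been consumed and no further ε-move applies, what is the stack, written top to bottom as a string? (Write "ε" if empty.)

YYYYYY#

(q_0, 133322, #) ⊢ (q_1, 133322, YY#) ⊢ (q_2, 33322, Y#) ⊢ (q_2, 3322, YY#) ⊢ (q_2, 322, YYY#) ⊢ (q_2, 22, YYYY#) ⊢ (q_2, 2, YYYYY#) ⊢ (q_2, ε, YYYYYY#)
All input consumed in state q_2 with stack YYYYYY#.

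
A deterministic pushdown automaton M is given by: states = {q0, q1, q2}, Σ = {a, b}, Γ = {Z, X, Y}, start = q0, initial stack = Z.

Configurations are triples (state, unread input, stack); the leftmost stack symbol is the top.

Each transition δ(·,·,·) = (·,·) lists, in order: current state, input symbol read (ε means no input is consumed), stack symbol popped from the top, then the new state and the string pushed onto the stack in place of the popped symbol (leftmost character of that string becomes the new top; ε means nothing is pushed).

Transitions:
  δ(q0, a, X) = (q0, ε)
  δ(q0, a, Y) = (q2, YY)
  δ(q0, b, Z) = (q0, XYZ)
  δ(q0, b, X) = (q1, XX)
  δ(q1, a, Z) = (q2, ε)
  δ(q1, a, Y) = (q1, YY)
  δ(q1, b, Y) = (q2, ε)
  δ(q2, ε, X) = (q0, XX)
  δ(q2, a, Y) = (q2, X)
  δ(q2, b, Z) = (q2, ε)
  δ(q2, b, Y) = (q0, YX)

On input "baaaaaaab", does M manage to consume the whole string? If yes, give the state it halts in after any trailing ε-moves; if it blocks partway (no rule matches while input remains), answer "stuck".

q1

(q0, baaaaaaab, Z) ⊢ (q0, aaaaaaab, XYZ) ⊢ (q0, aaaaaab, YZ) ⊢ (q2, aaaaab, YYZ) ⊢ (q2, aaaab, XYZ) ⊢ (q0, aaaab, XXYZ) ⊢ (q0, aaab, XYZ) ⊢ (q0, aab, YZ) ⊢ (q2, ab, YYZ) ⊢ (q2, b, XYZ) ⊢ (q0, b, XXYZ) ⊢ (q1, ε, XXXYZ)
All input consumed; M is in state q1.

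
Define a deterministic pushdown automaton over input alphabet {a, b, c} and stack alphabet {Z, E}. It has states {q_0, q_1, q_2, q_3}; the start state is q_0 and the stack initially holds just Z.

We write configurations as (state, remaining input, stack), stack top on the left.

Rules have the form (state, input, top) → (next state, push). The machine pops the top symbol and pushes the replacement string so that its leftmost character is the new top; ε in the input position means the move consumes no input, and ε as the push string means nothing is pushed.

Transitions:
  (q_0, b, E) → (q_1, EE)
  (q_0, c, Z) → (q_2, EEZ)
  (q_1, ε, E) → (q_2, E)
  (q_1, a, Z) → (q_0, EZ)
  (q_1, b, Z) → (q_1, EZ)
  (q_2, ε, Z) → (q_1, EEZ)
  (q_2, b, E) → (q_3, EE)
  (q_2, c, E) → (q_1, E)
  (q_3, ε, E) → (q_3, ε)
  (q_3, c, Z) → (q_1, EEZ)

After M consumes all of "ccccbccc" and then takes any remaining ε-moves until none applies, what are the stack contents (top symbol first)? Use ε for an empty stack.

EEZ

(q_0, ccccbccc, Z) ⊢ (q_2, cccbccc, EEZ) ⊢ (q_1, ccbccc, EEZ) ⊢ (q_2, ccbccc, EEZ) ⊢ (q_1, cbccc, EEZ) ⊢ (q_2, cbccc, EEZ) ⊢ (q_1, bccc, EEZ) ⊢ (q_2, bccc, EEZ) ⊢ (q_3, ccc, EEEZ) ⊢ (q_3, ccc, EEZ) ⊢ (q_3, ccc, EZ) ⊢ (q_3, ccc, Z) ⊢ (q_1, cc, EEZ) ⊢ (q_2, cc, EEZ) ⊢ (q_1, c, EEZ) ⊢ (q_2, c, EEZ) ⊢ (q_1, ε, EEZ) ⊢ (q_2, ε, EEZ)
All input consumed in state q_2 with stack EEZ.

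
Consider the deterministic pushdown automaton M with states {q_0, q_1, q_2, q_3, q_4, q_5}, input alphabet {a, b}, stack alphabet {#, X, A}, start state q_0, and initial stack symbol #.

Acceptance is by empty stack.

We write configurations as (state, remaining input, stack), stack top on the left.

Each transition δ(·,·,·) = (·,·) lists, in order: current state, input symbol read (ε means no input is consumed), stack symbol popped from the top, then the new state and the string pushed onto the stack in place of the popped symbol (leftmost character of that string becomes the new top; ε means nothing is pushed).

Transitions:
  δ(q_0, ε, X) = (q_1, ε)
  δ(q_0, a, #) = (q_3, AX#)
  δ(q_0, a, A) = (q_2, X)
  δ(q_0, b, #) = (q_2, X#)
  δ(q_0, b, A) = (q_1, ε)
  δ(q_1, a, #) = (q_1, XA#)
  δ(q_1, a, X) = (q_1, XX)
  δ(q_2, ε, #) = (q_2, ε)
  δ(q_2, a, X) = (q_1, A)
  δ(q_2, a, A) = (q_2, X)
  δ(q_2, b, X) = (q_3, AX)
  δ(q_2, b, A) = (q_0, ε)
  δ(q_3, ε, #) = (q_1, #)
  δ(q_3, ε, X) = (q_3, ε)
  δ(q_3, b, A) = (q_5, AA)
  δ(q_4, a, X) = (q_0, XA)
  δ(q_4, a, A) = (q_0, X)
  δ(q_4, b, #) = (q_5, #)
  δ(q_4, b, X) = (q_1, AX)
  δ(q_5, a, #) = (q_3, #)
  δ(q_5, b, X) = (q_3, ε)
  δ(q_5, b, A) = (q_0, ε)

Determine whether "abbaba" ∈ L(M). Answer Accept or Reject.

(q_0, abbaba, #)
  read a, top #: go to q_3, push AX# → (q_3, bbaba, AX#)
  read b, top A: go to q_5, push AA → (q_5, baba, AAX#)
  read b, top A: go to q_0, push ε → (q_0, aba, AX#)
  read a, top A: go to q_2, push X → (q_2, ba, XX#)
  read b, top X: go to q_3, push AX → (q_3, a, AXX#)
No transition applies at (q_3, a, AXX#); input not fully consumed.

Reject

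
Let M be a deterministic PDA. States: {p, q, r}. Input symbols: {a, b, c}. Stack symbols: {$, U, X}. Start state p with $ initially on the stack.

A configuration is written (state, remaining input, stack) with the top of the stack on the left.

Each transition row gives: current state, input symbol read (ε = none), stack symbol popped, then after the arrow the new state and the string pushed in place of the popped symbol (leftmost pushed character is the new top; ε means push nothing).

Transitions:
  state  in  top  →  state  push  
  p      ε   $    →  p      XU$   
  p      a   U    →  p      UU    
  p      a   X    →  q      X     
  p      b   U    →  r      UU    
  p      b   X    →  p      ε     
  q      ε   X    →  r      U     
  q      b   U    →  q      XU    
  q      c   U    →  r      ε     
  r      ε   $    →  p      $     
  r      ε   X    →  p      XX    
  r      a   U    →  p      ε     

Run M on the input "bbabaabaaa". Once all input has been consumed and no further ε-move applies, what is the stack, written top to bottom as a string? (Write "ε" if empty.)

UUUU$

(p, bbabaabaaa, $)
  ε-move, top $: go to p, push XU$ → (p, bbabaabaaa, XU$)
  read b, top X: go to p, push ε → (p, babaabaaa, U$)
  read b, top U: go to r, push UU → (r, abaabaaa, UU$)
  read a, top U: go to p, push ε → (p, baabaaa, U$)
  read b, top U: go to r, push UU → (r, aabaaa, UU$)
  read a, top U: go to p, push ε → (p, abaaa, U$)
  read a, top U: go to p, push UU → (p, baaa, UU$)
  read b, top U: go to r, push UU → (r, aaa, UUU$)
  read a, top U: go to p, push ε → (p, aa, UU$)
  read a, top U: go to p, push UU → (p, a, UUU$)
  read a, top U: go to p, push UU → (p, ε, UUUU$)
All input consumed in state p with stack UUUU$.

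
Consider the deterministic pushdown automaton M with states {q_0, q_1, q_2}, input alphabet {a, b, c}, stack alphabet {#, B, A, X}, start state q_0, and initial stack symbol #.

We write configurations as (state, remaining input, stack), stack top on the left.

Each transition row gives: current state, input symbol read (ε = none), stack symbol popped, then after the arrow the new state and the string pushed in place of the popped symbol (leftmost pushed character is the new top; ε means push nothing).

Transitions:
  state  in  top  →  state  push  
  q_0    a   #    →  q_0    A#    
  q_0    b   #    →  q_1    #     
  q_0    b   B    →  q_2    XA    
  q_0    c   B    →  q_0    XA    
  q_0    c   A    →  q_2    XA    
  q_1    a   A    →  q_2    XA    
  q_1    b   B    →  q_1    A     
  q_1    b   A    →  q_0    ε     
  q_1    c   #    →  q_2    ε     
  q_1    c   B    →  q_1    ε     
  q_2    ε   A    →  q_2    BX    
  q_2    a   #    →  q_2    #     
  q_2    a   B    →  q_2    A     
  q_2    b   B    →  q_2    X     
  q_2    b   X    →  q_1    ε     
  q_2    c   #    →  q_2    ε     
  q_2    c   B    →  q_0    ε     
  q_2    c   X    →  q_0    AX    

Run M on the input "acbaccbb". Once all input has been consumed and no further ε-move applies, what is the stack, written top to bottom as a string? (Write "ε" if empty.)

XA#

(q_0, acbaccbb, #)
  read a, top #: go to q_0, push A# → (q_0, cbaccbb, A#)
  read c, top A: go to q_2, push XA → (q_2, baccbb, XA#)
  read b, top X: go to q_1, push ε → (q_1, accbb, A#)
  read a, top A: go to q_2, push XA → (q_2, ccbb, XA#)
  read c, top X: go to q_0, push AX → (q_0, cbb, AXA#)
  read c, top A: go to q_2, push XA → (q_2, bb, XAXA#)
  read b, top X: go to q_1, push ε → (q_1, b, AXA#)
  read b, top A: go to q_0, push ε → (q_0, ε, XA#)
All input consumed in state q_0 with stack XA#.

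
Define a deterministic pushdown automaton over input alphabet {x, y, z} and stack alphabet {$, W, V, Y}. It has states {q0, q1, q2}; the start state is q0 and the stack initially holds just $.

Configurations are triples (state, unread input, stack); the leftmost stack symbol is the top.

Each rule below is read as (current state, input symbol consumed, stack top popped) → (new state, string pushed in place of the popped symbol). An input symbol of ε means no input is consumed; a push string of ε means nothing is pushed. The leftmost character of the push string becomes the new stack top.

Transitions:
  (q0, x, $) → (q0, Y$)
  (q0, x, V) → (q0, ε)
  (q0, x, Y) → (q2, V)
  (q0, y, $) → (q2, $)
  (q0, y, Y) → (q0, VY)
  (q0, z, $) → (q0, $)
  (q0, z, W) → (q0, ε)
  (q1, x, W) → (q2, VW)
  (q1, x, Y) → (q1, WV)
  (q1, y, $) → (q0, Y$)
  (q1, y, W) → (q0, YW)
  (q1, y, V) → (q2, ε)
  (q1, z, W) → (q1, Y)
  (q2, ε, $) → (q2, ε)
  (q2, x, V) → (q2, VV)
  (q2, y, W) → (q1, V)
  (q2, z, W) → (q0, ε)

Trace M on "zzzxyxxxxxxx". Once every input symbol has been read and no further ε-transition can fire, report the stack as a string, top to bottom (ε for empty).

VVVVVV$

(q0, zzzxyxxxxxxx, $)
  read z, top $: go to q0, push $ → (q0, zzxyxxxxxxx, $)
  read z, top $: go to q0, push $ → (q0, zxyxxxxxxx, $)
  read z, top $: go to q0, push $ → (q0, xyxxxxxxx, $)
  read x, top $: go to q0, push Y$ → (q0, yxxxxxxx, Y$)
  read y, top Y: go to q0, push VY → (q0, xxxxxxx, VY$)
  read x, top V: go to q0, push ε → (q0, xxxxxx, Y$)
  read x, top Y: go to q2, push V → (q2, xxxxx, V$)
  read x, top V: go to q2, push VV → (q2, xxxx, VV$)
  read x, top V: go to q2, push VV → (q2, xxx, VVV$)
  read x, top V: go to q2, push VV → (q2, xx, VVVV$)
  read x, top V: go to q2, push VV → (q2, x, VVVVV$)
  read x, top V: go to q2, push VV → (q2, ε, VVVVVV$)
All input consumed in state q2 with stack VVVVVV$.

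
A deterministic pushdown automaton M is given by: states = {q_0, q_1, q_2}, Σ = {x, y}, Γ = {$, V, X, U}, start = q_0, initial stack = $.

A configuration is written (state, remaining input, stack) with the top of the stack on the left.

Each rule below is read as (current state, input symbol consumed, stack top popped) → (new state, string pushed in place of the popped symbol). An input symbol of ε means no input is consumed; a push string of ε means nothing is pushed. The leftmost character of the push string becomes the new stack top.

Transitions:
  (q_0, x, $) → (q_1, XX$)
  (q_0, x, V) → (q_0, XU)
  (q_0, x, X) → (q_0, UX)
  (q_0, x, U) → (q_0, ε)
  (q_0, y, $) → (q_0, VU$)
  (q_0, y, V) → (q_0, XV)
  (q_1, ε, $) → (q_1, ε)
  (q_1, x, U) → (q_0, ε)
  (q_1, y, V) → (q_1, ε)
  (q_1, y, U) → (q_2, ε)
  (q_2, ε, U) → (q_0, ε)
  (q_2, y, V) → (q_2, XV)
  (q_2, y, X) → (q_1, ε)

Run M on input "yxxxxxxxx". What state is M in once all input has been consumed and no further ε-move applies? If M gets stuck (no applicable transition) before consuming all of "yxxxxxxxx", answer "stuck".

(q_0, yxxxxxxxx, $)
  read y, top $: go to q_0, push VU$ → (q_0, xxxxxxxx, VU$)
  read x, top V: go to q_0, push XU → (q_0, xxxxxxx, XUU$)
  read x, top X: go to q_0, push UX → (q_0, xxxxxx, UXUU$)
  read x, top U: go to q_0, push ε → (q_0, xxxxx, XUU$)
  read x, top X: go to q_0, push UX → (q_0, xxxx, UXUU$)
  read x, top U: go to q_0, push ε → (q_0, xxx, XUU$)
  read x, top X: go to q_0, push UX → (q_0, xx, UXUU$)
  read x, top U: go to q_0, push ε → (q_0, x, XUU$)
  read x, top X: go to q_0, push UX → (q_0, ε, UXUU$)
All input consumed; M is in state q_0.

q_0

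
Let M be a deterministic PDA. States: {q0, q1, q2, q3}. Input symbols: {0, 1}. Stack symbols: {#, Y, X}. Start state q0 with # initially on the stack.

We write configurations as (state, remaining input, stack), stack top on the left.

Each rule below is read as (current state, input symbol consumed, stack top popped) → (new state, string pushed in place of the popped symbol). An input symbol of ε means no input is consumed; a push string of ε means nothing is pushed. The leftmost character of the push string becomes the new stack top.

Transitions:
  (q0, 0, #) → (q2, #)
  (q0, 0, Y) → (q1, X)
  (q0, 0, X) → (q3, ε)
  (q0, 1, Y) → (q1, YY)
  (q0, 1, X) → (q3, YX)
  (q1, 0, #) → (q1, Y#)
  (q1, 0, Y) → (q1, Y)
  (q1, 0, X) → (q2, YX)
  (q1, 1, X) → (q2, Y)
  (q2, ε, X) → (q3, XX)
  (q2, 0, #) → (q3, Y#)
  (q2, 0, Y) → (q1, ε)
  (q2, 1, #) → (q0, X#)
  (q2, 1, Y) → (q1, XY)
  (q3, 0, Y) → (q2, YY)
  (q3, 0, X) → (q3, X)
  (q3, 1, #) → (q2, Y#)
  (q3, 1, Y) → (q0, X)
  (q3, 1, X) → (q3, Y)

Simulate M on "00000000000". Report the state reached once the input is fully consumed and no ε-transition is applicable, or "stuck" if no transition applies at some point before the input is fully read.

q1

(q0, 00000000000, #)
  read 0, top #: go to q2, push # → (q2, 0000000000, #)
  read 0, top #: go to q3, push Y# → (q3, 000000000, Y#)
  read 0, top Y: go to q2, push YY → (q2, 00000000, YY#)
  read 0, top Y: go to q1, push ε → (q1, 0000000, Y#)
  read 0, top Y: go to q1, push Y → (q1, 000000, Y#)
  read 0, top Y: go to q1, push Y → (q1, 00000, Y#)
  read 0, top Y: go to q1, push Y → (q1, 0000, Y#)
  read 0, top Y: go to q1, push Y → (q1, 000, Y#)
  read 0, top Y: go to q1, push Y → (q1, 00, Y#)
  read 0, top Y: go to q1, push Y → (q1, 0, Y#)
  read 0, top Y: go to q1, push Y → (q1, ε, Y#)
All input consumed; M is in state q1.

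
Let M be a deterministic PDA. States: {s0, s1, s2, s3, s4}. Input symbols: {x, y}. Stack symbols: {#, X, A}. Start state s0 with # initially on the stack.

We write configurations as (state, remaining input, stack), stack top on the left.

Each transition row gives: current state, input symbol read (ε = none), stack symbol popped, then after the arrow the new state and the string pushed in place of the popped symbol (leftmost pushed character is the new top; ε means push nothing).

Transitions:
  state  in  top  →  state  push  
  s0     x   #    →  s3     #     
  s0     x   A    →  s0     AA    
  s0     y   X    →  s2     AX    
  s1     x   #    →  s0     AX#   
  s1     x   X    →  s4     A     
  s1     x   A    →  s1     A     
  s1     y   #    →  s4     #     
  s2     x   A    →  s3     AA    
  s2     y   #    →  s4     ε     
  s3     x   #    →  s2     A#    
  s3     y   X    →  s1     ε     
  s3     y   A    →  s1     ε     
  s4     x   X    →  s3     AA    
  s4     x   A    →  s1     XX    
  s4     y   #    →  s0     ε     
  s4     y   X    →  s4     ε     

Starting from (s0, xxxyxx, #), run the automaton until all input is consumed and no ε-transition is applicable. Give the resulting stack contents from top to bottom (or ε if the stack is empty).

(s0, xxxyxx, #)
  read x, top #: go to s3, push # → (s3, xxyxx, #)
  read x, top #: go to s2, push A# → (s2, xyxx, A#)
  read x, top A: go to s3, push AA → (s3, yxx, AA#)
  read y, top A: go to s1, push ε → (s1, xx, A#)
  read x, top A: go to s1, push A → (s1, x, A#)
  read x, top A: go to s1, push A → (s1, ε, A#)
All input consumed in state s1 with stack A#.

A#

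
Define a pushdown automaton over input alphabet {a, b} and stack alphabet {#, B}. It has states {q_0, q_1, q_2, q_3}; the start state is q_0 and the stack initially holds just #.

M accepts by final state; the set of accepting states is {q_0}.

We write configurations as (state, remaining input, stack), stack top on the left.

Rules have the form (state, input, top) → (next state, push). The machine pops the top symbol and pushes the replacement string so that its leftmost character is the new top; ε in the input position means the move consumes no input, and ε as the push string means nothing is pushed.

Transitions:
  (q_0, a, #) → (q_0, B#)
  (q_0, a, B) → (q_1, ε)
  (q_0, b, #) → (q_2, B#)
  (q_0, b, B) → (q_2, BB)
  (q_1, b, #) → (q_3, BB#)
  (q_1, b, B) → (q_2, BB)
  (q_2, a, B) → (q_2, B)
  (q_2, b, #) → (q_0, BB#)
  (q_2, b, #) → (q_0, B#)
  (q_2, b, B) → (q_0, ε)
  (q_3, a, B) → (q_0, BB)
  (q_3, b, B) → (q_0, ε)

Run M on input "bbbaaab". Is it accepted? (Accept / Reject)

One accepting computation: (q_0, bbbaaab, #) ⊢ (q_2, bbaaab, B#) ⊢ (q_0, baaab, #) ⊢ (q_2, aaab, B#) ⊢ (q_2, aab, B#) ⊢ (q_2, ab, B#) ⊢ (q_2, b, B#) ⊢ (q_0, ε, #)
All input consumed and state q_0 ∈ F.

Accept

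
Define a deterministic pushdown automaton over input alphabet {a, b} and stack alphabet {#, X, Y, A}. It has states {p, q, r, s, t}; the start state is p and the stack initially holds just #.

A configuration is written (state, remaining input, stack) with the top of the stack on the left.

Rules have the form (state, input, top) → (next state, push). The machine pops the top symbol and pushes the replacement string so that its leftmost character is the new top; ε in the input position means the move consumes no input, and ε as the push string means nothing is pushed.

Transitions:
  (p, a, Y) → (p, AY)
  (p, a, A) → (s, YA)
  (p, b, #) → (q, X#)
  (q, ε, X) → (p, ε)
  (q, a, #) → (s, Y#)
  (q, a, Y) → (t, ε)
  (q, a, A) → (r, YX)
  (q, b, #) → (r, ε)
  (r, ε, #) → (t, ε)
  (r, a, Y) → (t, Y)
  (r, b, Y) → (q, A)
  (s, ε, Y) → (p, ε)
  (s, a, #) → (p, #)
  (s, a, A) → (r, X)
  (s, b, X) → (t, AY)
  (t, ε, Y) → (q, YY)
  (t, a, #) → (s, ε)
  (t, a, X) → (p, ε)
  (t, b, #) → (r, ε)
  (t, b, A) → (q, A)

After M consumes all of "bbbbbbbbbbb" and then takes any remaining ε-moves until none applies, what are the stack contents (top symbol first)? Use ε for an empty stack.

(p, bbbbbbbbbbb, #)
  read b, top #: go to q, push X# → (q, bbbbbbbbbb, X#)
  ε-move, top X: go to p, push ε → (p, bbbbbbbbbb, #)
  read b, top #: go to q, push X# → (q, bbbbbbbbb, X#)
  ε-move, top X: go to p, push ε → (p, bbbbbbbbb, #)
  read b, top #: go to q, push X# → (q, bbbbbbbb, X#)
  ε-move, top X: go to p, push ε → (p, bbbbbbbb, #)
  read b, top #: go to q, push X# → (q, bbbbbbb, X#)
  ε-move, top X: go to p, push ε → (p, bbbbbbb, #)
  read b, top #: go to q, push X# → (q, bbbbbb, X#)
  ε-move, top X: go to p, push ε → (p, bbbbbb, #)
  read b, top #: go to q, push X# → (q, bbbbb, X#)
  ε-move, top X: go to p, push ε → (p, bbbbb, #)
  read b, top #: go to q, push X# → (q, bbbb, X#)
  ε-move, top X: go to p, push ε → (p, bbbb, #)
  read b, top #: go to q, push X# → (q, bbb, X#)
  ε-move, top X: go to p, push ε → (p, bbb, #)
  read b, top #: go to q, push X# → (q, bb, X#)
  ε-move, top X: go to p, push ε → (p, bb, #)
  read b, top #: go to q, push X# → (q, b, X#)
  ε-move, top X: go to p, push ε → (p, b, #)
  read b, top #: go to q, push X# → (q, ε, X#)
  ε-move, top X: go to p, push ε → (p, ε, #)
All input consumed in state p with stack #.

#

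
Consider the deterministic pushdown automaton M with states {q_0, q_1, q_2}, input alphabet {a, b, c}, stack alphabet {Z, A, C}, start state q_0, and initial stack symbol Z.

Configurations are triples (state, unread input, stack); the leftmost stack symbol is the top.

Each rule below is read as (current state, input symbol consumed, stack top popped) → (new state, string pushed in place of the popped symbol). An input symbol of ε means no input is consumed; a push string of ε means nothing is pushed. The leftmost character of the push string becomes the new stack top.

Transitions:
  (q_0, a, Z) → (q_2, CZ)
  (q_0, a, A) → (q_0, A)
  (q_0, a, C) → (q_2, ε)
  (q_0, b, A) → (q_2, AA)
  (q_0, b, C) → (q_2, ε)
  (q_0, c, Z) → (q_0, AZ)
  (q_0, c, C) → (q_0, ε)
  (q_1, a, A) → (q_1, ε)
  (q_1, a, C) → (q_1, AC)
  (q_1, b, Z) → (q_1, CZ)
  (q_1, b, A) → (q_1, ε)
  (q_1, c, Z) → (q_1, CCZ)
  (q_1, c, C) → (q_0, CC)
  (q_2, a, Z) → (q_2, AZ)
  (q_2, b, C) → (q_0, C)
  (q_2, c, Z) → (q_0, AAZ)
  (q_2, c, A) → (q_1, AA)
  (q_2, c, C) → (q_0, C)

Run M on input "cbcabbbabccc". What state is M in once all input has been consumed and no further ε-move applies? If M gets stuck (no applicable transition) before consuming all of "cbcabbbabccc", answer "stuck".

q_0

(q_0, cbcabbbabccc, Z) ⊢ (q_0, bcabbbabccc, AZ) ⊢ (q_2, cabbbabccc, AAZ) ⊢ (q_1, abbbabccc, AAAZ) ⊢ (q_1, bbbabccc, AAZ) ⊢ (q_1, bbabccc, AZ) ⊢ (q_1, babccc, Z) ⊢ (q_1, abccc, CZ) ⊢ (q_1, bccc, ACZ) ⊢ (q_1, ccc, CZ) ⊢ (q_0, cc, CCZ) ⊢ (q_0, c, CZ) ⊢ (q_0, ε, Z)
All input consumed; M is in state q_0.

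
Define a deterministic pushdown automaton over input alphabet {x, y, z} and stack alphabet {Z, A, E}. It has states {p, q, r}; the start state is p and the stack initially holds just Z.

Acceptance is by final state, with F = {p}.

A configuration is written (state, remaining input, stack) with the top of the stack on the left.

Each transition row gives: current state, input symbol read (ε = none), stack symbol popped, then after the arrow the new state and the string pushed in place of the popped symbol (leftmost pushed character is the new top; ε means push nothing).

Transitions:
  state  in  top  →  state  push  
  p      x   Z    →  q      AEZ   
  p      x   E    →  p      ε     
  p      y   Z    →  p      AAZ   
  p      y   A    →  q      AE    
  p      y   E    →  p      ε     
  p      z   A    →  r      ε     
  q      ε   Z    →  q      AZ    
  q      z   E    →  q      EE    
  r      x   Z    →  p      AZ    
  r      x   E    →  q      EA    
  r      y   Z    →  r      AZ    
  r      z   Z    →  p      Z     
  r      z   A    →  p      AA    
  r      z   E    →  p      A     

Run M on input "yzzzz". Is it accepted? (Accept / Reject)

Accept

(p, yzzzz, Z)
  read y, top Z: go to p, push AAZ → (p, zzzz, AAZ)
  read z, top A: go to r, push ε → (r, zzz, AZ)
  read z, top A: go to p, push AA → (p, zz, AAZ)
  read z, top A: go to r, push ε → (r, z, AZ)
  read z, top A: go to p, push AA → (p, ε, AAZ)
All input consumed; state p ∈ F.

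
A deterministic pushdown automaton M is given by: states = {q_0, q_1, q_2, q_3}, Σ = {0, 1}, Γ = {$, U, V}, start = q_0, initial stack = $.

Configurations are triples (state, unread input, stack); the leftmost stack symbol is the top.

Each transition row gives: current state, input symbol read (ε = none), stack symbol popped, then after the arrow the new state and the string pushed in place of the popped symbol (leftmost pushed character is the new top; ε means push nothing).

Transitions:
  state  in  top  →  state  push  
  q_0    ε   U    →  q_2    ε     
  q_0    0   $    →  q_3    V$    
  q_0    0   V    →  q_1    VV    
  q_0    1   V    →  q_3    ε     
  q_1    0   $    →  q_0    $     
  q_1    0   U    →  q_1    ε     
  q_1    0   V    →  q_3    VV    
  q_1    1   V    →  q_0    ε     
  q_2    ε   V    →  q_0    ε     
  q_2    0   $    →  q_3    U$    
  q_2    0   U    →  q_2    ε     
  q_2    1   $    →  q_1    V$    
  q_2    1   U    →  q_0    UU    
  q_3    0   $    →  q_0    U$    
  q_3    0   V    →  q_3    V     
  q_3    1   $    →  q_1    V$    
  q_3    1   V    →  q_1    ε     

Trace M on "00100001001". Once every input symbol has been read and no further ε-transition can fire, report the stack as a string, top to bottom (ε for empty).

(q_0, 00100001001, $) ⊢ (q_3, 0100001001, V$) ⊢ (q_3, 100001001, V$) ⊢ (q_1, 00001001, $) ⊢ (q_0, 0001001, $) ⊢ (q_3, 001001, V$) ⊢ (q_3, 01001, V$) ⊢ (q_3, 1001, V$) ⊢ (q_1, 001, $) ⊢ (q_0, 01, $) ⊢ (q_3, 1, V$) ⊢ (q_1, ε, $)
All input consumed in state q_1 with stack $.

$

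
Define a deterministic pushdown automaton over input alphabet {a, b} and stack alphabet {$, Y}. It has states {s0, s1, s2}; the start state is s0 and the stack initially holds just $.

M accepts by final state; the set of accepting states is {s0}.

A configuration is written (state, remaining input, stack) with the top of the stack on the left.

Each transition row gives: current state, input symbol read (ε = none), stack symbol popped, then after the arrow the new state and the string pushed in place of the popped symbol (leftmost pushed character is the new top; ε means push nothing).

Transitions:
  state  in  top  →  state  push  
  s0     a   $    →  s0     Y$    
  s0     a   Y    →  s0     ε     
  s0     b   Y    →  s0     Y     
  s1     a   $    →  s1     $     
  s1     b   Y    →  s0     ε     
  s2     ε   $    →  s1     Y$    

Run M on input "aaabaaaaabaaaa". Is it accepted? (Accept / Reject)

(s0, aaabaaaaabaaaa, $)
  read a, top $: go to s0, push Y$ → (s0, aabaaaaabaaaa, Y$)
  read a, top Y: go to s0, push ε → (s0, abaaaaabaaaa, $)
  read a, top $: go to s0, push Y$ → (s0, baaaaabaaaa, Y$)
  read b, top Y: go to s0, push Y → (s0, aaaaabaaaa, Y$)
  read a, top Y: go to s0, push ε → (s0, aaaabaaaa, $)
  read a, top $: go to s0, push Y$ → (s0, aaabaaaa, Y$)
  read a, top Y: go to s0, push ε → (s0, aabaaaa, $)
  read a, top $: go to s0, push Y$ → (s0, abaaaa, Y$)
  read a, top Y: go to s0, push ε → (s0, baaaa, $)
No transition applies at (s0, baaaa, $); input not fully consumed.

Reject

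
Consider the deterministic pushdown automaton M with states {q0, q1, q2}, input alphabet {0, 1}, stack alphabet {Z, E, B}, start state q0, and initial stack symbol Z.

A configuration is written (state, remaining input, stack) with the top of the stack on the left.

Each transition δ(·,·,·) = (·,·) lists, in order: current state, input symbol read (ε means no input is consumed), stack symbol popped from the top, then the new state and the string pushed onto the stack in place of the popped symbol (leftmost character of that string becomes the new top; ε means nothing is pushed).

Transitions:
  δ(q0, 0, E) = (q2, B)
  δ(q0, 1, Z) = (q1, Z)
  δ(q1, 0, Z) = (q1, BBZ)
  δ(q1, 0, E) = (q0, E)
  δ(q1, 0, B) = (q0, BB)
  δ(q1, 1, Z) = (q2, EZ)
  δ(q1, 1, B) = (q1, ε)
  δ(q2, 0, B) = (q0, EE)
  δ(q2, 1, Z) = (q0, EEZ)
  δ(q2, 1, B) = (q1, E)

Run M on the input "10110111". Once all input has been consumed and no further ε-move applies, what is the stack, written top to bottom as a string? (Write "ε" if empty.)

EZ

(q0, 10110111, Z)
  read 1, top Z: go to q1, push Z → (q1, 0110111, Z)
  read 0, top Z: go to q1, push BBZ → (q1, 110111, BBZ)
  read 1, top B: go to q1, push ε → (q1, 10111, BZ)
  read 1, top B: go to q1, push ε → (q1, 0111, Z)
  read 0, top Z: go to q1, push BBZ → (q1, 111, BBZ)
  read 1, top B: go to q1, push ε → (q1, 11, BZ)
  read 1, top B: go to q1, push ε → (q1, 1, Z)
  read 1, top Z: go to q2, push EZ → (q2, ε, EZ)
All input consumed in state q2 with stack EZ.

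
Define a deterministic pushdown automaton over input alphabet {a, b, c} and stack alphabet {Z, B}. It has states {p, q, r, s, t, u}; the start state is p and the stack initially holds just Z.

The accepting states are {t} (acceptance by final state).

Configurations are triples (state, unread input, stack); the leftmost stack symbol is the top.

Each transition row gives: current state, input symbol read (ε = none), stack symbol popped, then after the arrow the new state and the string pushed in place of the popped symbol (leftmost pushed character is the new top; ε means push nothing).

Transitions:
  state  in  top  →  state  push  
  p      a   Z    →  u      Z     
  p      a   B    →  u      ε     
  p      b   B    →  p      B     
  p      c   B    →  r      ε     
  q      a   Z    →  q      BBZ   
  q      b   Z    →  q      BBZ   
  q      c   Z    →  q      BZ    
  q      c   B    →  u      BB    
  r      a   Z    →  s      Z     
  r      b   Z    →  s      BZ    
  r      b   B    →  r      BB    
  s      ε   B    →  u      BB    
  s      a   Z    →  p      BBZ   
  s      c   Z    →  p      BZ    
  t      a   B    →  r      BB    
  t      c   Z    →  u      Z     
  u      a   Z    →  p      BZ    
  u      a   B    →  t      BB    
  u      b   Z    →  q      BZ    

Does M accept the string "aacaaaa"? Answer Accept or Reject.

(p, aacaaaa, Z)
  read a, top Z: go to u, push Z → (u, acaaaa, Z)
  read a, top Z: go to p, push BZ → (p, caaaa, BZ)
  read c, top B: go to r, push ε → (r, aaaa, Z)
  read a, top Z: go to s, push Z → (s, aaa, Z)
  read a, top Z: go to p, push BBZ → (p, aa, BBZ)
  read a, top B: go to u, push ε → (u, a, BZ)
  read a, top B: go to t, push BB → (t, ε, BBZ)
All input consumed; state t ∈ F.

Accept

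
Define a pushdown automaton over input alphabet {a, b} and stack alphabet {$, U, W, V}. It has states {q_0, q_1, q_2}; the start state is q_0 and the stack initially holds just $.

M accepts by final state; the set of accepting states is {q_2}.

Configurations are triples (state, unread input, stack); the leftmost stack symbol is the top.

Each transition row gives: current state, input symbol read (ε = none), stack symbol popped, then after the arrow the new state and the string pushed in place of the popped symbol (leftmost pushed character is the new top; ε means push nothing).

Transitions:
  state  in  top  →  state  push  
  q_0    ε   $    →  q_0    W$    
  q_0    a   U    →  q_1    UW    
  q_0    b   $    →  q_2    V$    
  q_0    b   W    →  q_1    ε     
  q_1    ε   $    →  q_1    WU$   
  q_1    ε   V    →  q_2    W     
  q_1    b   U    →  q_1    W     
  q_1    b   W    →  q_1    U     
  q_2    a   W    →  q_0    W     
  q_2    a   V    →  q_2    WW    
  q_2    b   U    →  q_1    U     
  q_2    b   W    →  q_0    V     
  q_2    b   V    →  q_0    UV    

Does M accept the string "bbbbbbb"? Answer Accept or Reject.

No computation consumes all input and reaches a final state.

Reject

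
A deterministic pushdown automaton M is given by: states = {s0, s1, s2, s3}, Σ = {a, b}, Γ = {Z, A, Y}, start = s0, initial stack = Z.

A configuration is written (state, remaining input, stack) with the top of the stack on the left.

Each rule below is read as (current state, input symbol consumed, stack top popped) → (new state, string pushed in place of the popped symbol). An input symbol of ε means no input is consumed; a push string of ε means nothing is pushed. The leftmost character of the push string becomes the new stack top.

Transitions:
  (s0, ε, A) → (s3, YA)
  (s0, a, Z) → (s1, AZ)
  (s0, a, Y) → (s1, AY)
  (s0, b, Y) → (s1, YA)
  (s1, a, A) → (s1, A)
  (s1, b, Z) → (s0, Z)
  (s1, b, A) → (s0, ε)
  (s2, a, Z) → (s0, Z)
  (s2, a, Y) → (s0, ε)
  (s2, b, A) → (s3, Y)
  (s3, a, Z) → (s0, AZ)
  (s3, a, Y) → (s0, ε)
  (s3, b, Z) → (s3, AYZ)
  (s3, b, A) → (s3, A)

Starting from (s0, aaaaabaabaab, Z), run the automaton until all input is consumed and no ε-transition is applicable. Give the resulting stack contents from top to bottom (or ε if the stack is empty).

(s0, aaaaabaabaab, Z)
  read a, top Z: go to s1, push AZ → (s1, aaaabaabaab, AZ)
  read a, top A: go to s1, push A → (s1, aaabaabaab, AZ)
  read a, top A: go to s1, push A → (s1, aabaabaab, AZ)
  read a, top A: go to s1, push A → (s1, abaabaab, AZ)
  read a, top A: go to s1, push A → (s1, baabaab, AZ)
  read b, top A: go to s0, push ε → (s0, aabaab, Z)
  read a, top Z: go to s1, push AZ → (s1, abaab, AZ)
  read a, top A: go to s1, push A → (s1, baab, AZ)
  read b, top A: go to s0, push ε → (s0, aab, Z)
  read a, top Z: go to s1, push AZ → (s1, ab, AZ)
  read a, top A: go to s1, push A → (s1, b, AZ)
  read b, top A: go to s0, push ε → (s0, ε, Z)
All input consumed in state s0 with stack Z.

Z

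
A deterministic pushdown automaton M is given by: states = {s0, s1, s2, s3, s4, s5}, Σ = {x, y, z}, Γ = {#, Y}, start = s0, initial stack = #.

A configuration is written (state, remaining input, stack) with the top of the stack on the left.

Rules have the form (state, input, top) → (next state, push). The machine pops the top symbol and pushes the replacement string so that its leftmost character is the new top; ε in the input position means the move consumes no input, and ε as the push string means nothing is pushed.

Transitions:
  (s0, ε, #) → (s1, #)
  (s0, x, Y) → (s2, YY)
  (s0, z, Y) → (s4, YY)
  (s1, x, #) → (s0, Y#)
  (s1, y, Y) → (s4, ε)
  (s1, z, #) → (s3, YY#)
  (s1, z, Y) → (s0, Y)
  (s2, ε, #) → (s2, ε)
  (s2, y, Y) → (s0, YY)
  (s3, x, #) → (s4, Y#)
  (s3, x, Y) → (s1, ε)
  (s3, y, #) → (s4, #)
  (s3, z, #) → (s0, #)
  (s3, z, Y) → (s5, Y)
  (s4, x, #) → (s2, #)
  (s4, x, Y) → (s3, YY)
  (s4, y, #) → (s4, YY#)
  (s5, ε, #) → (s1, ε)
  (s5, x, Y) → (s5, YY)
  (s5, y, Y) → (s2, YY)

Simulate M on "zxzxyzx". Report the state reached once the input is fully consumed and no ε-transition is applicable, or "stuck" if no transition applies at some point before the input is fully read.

s3

(s0, zxzxyzx, #)
  ε-move, top #: go to s1, push # → (s1, zxzxyzx, #)
  read z, top #: go to s3, push YY# → (s3, xzxyzx, YY#)
  read x, top Y: go to s1, push ε → (s1, zxyzx, Y#)
  read z, top Y: go to s0, push Y → (s0, xyzx, Y#)
  read x, top Y: go to s2, push YY → (s2, yzx, YY#)
  read y, top Y: go to s0, push YY → (s0, zx, YYY#)
  read z, top Y: go to s4, push YY → (s4, x, YYYY#)
  read x, top Y: go to s3, push YY → (s3, ε, YYYYY#)
All input consumed; M is in state s3.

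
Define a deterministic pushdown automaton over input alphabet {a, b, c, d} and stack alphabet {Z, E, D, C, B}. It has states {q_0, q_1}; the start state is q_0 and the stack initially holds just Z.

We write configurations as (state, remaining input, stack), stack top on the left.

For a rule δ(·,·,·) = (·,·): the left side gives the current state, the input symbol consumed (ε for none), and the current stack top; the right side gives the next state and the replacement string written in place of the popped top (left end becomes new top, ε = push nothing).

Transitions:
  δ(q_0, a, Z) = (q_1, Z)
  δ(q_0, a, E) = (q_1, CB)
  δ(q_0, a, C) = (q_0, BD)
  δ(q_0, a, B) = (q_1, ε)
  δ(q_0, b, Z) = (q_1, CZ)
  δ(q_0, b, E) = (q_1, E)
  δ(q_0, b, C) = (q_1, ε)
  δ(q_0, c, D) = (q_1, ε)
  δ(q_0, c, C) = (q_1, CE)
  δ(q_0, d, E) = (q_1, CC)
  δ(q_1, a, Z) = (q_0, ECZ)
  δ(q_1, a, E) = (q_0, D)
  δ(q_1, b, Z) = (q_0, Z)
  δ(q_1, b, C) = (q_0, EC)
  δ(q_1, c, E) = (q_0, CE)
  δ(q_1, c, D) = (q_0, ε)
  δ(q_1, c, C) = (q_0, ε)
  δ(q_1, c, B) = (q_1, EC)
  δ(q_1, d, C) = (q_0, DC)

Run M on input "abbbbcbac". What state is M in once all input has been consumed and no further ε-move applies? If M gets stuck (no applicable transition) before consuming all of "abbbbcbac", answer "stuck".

q_1

(q_0, abbbbcbac, Z)
  read a, top Z: go to q_1, push Z → (q_1, bbbbcbac, Z)
  read b, top Z: go to q_0, push Z → (q_0, bbbcbac, Z)
  read b, top Z: go to q_1, push CZ → (q_1, bbcbac, CZ)
  read b, top C: go to q_0, push EC → (q_0, bcbac, ECZ)
  read b, top E: go to q_1, push E → (q_1, cbac, ECZ)
  read c, top E: go to q_0, push CE → (q_0, bac, CECZ)
  read b, top C: go to q_1, push ε → (q_1, ac, ECZ)
  read a, top E: go to q_0, push D → (q_0, c, DCZ)
  read c, top D: go to q_1, push ε → (q_1, ε, CZ)
All input consumed; M is in state q_1.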